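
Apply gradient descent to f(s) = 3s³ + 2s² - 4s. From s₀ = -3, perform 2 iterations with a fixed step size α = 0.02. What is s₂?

f′(s) = 9s² + 4s - 4
s₁ = -3 − 0.02·65 = -4.3
s₂ = -4.3 − 0.02·145.21 = -7.2042

-7.2042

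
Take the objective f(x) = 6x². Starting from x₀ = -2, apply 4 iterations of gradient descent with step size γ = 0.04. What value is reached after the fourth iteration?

f′(x) = 12x
Step 1: f′(-2) = -24; x₁ = -2 − 0.04·(-24) = -1.04
Step 2: f′(-1.04) = -12.48; x₂ = -1.04 − 0.04·(-12.48) = -0.5408
Step 3: f′(-0.5408) = -6.4896; x₃ = -0.5408 − 0.04·(-6.4896) = -0.281216
Step 4: f′(-0.281216) = -3.374592; x₄ = -0.281216 − 0.04·(-3.374592) = -0.14623232

-0.14623232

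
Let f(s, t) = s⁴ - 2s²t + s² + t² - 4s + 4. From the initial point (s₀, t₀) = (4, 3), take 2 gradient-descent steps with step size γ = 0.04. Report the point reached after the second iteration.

(7.52899072, 5.322432)

∇f = (4s³ - 4st + 2s - 4, -2s² + 2t)
Step 1: at (4, 3), ∇f = (212, -26) → (4, 3) − 0.04·(212, -26) = (-4.48, 4.04)
Step 2: at (-4.48, 4.04), ∇f = (-300.224768, -32.0608) → (-4.48, 4.04) − 0.04·(-300.224768, -32.0608) = (7.52899072, 5.322432)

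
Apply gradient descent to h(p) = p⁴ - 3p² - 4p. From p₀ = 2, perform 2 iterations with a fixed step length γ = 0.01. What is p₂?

h′(p) = 4p³ - 6p - 4
p₁ = 2 − 0.01·16 = 1.84
p₂ = 1.84 − 0.01·9.878016 = 1.74121984

1.74121984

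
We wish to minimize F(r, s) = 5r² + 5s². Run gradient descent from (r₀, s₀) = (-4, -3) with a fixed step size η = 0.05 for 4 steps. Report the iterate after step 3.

(-0.5, -0.375)

∇F = (10r, 10s)
Step 1: at (-4, -3), ∇F = (-40, -30) → (-4, -3) − 0.05·(-40, -30) = (-2, -1.5)
Step 2: at (-2, -1.5), ∇F = (-20, -15) → (-2, -1.5) − 0.05·(-20, -15) = (-1, -0.75)
Step 3: at (-1, -0.75), ∇F = (-10, -7.5) → (-1, -0.75) − 0.05·(-10, -7.5) = (-0.5, -0.375)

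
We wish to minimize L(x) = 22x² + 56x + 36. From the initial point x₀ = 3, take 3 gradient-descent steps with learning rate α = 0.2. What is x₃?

L′(x) = 44x + 56
Step 1: L′(3) = 188; x₁ = 3 − 0.2·188 = -34.6
Step 2: L′(-34.6) = -1466.4; x₂ = -34.6 − 0.2·(-1466.4) = 258.68
Step 3: L′(258.68) = 11437.92; x₃ = 258.68 − 0.2·11437.92 = -2028.904

-2028.904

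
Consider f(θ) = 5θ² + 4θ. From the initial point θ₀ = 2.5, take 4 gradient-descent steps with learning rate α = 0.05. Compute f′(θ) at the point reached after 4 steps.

1.8125

f′(θ) = 10θ + 4
Step 1: f′(2.5) = 29; θ₁ = 2.5 − 0.05·29 = 1.05
Step 2: f′(1.05) = 14.5; θ₂ = 1.05 − 0.05·14.5 = 0.325
Step 3: f′(0.325) = 7.25; θ₃ = 0.325 − 0.05·7.25 = -0.0375
Step 4: f′(-0.0375) = 3.625; θ₄ = -0.0375 − 0.05·3.625 = -0.21875
f′(θ) at (-0.21875) = 1.8125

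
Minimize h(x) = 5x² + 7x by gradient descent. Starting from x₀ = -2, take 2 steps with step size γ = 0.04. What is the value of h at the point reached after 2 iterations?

-1.35488

h′(x) = 10x + 7
Step 1: h′(-2) = -13; x₁ = -2 − 0.04·(-13) = -1.48
Step 2: h′(-1.48) = -7.8; x₂ = -1.48 − 0.04·(-7.8) = -1.168
h(-1.168) = -1.35488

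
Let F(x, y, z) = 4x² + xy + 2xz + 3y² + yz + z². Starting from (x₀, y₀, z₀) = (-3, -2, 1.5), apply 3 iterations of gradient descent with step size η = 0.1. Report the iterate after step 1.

∇F = (8x + y + 2z, x + 6y + z, 2x + y + 2z)
Step 1: at (-3, -2, 1.5), ∇F = (-23, -13.5, -5) → (-3, -2, 1.5) − 0.1·(-23, -13.5, -5) = (-0.7, -0.65, 2)

(-0.7, -0.65, 2)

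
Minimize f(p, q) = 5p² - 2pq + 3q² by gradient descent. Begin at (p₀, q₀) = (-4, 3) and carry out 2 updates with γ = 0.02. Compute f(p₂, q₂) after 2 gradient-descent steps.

50.42150144

∇f = (10p - 2q, -2p + 6q)
Step 1: at (-4, 3), ∇f = (-46, 26) → (-4, 3) − 0.02·(-46, 26) = (-3.08, 2.48)
Step 2: at (-3.08, 2.48), ∇f = (-35.76, 21.04) → (-3.08, 2.48) − 0.02·(-35.76, 21.04) = (-2.3648, 2.0592)
f(-2.3648, 2.0592) = 50.42150144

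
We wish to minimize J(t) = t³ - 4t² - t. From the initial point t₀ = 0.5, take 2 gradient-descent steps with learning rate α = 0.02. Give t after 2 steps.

0.6780665

J′(t) = 3t² - 8t - 1
t₁ = 0.5 − 0.02·(-4.25) = 0.585
t₂ = 0.585 − 0.02·(-4.653325) = 0.6780665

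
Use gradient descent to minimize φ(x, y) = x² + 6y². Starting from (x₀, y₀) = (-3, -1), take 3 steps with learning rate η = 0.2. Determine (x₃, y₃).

∇φ = (2x, 12y)
Step 1: at (-3, -1), ∇φ = (-6, -12) → (-3, -1) − 0.2·(-6, -12) = (-1.8, 1.4)
Step 2: at (-1.8, 1.4), ∇φ = (-3.6, 16.8) → (-1.8, 1.4) − 0.2·(-3.6, 16.8) = (-1.08, -1.96)
Step 3: at (-1.08, -1.96), ∇φ = (-2.16, -23.52) → (-1.08, -1.96) − 0.2·(-2.16, -23.52) = (-0.648, 2.744)

(-0.648, 2.744)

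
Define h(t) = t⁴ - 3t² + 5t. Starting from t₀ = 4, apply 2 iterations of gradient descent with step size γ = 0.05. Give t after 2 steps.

86.292325

h′(t) = 4t³ - 6t + 5
Step 1: h′(4) = 237; t₁ = 4 − 0.05·237 = -7.85
Step 2: h′(-7.85) = -1882.8465; t₂ = -7.85 − 0.05·(-1882.8465) = 86.292325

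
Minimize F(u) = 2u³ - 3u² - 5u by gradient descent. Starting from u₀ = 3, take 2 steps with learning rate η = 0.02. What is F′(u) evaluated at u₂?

8.589940002304

F′(u) = 6u² - 6u - 5
u₁ = 3 − 0.02·31 = 2.38
u₂ = 2.38 − 0.02·14.7064 = 2.085872
F′(u) at (2.085872) = 8.589940002304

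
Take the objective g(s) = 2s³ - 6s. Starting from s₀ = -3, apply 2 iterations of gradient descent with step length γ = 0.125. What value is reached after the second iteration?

-69

g′(s) = 6s² - 6
Step 1: g′(-3) = 48; s₁ = -3 − 0.125·48 = -9
Step 2: g′(-9) = 480; s₂ = -9 − 0.125·480 = -69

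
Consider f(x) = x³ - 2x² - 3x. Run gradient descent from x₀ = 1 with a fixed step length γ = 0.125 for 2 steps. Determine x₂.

f′(x) = 3x² - 4x - 3
Step 1: f′(1) = -4; x₁ = 1 − 0.125·(-4) = 1.5
Step 2: f′(1.5) = -2.25; x₂ = 1.5 − 0.125·(-2.25) = 1.78125

1.78125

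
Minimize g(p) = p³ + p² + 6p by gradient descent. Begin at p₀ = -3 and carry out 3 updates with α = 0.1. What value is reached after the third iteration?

-79.1911947

g′(p) = 3p² + 2p + 6
p₁ = -3 − 0.1·27 = -5.7
p₂ = -5.7 − 0.1·92.07 = -14.907
p₃ = -14.907 − 0.1·642.841947 = -79.1911947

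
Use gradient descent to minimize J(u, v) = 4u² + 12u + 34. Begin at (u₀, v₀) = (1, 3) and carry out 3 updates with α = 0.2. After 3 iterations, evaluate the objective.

∇J = (8u + 12, 0)
Step 1: at (1, 3), ∇J = (20, 0) → (1, 3) − 0.2·(20, 0) = (-3, 3)
Step 2: at (-3, 3), ∇J = (-12, 0) → (-3, 3) − 0.2·(-12, 0) = (-0.6, 3)
Step 3: at (-0.6, 3), ∇J = (7.2, 0) → (-0.6, 3) − 0.2·(7.2, 0) = (-2.04, 3)
J(-2.04, 3) = 26.1664

26.1664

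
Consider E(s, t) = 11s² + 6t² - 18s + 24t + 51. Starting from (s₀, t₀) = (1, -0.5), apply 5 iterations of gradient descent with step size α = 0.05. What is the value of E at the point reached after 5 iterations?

∇E = (22s - 18, 12t + 24)
(s₁, t₁) = (1, -0.5) − 0.05·(4, 18) = (0.8, -1.4)
(s₂, t₂) = (0.8, -1.4) − 0.05·(-0.4, 7.2) = (0.82, -1.76)
(s₃, t₃) = (0.82, -1.76) − 0.05·(0.04, 2.88) = (0.818, -1.904)
(s₄, t₄) = (0.818, -1.904) − 0.05·(-0.004, 1.152) = (0.8182, -1.9616)
(s₅, t₅) = (0.8182, -1.9616) − 0.05·(0.0004, 0.4608) = (0.81818, -1.98464)
E(0.81818, -1.98464) = 19.637779214

19.637779214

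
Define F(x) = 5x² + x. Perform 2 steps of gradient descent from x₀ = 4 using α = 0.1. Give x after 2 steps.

-0.1

F′(x) = 10x + 1
x₁ = 4 − 0.1·41 = -0.1
x₂ = -0.1 − 0.1·0 = -0.1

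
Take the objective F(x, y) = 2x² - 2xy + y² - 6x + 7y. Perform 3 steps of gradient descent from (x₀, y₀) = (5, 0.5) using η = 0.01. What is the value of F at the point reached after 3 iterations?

14.112187016592

∇F = (4x - 2y - 6, -2x + 2y + 7)
Step 1: at (5, 0.5), ∇F = (13, -2) → (5, 0.5) − 0.01·(13, -2) = (4.87, 0.52)
Step 2: at (4.87, 0.52), ∇F = (12.44, -1.7) → (4.87, 0.52) − 0.01·(12.44, -1.7) = (4.7456, 0.537)
Step 3: at (4.7456, 0.537), ∇F = (11.9084, -1.4172) → (4.7456, 0.537) − 0.01·(11.9084, -1.4172) = (4.626516, 0.551172)
F(4.626516, 0.551172) = 14.112187016592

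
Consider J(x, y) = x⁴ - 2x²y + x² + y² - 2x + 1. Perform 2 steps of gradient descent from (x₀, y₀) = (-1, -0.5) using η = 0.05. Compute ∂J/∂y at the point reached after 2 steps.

-0.7482

∇J = (4x³ - 4xy + 2x - 2, -2x² + 2y)
Step 1: at (-1, -0.5), ∇J = (-10, -3) → (-1, -0.5) − 0.05·(-10, -3) = (-0.5, -0.35)
Step 2: at (-0.5, -0.35), ∇J = (-4.2, -1.2) → (-0.5, -0.35) − 0.05·(-4.2, -1.2) = (-0.29, -0.29)
∂J/∂y at (-0.29, -0.29) = -0.7482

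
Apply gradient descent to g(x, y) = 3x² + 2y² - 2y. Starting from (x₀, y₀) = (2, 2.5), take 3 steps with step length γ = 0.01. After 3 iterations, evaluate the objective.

14.04049969024

∇g = (6x, 4y - 2)
(x₁, y₁) = (2, 2.5) − 0.01·(12, 8) = (1.88, 2.42)
(x₂, y₂) = (1.88, 2.42) − 0.01·(11.28, 7.68) = (1.7672, 2.3432)
(x₃, y₃) = (1.7672, 2.3432) − 0.01·(10.6032, 7.3728) = (1.661168, 2.269472)
g(1.661168, 2.269472) = 14.04049969024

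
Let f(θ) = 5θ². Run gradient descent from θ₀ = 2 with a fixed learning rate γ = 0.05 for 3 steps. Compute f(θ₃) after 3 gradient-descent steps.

0.3125

f′(θ) = 10θ
θ₁ = 2 − 0.05·20 = 1
θ₂ = 1 − 0.05·10 = 0.5
θ₃ = 0.5 − 0.05·5 = 0.25
f(0.25) = 0.3125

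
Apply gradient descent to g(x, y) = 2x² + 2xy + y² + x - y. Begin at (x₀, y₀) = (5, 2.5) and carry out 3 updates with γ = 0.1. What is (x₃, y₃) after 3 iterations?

(0.472, 0.276)

∇g = (4x + 2y + 1, 2x + 2y - 1)
(x₁, y₁) = (5, 2.5) − 0.1·(26, 14) = (2.4, 1.1)
(x₂, y₂) = (2.4, 1.1) − 0.1·(12.8, 6) = (1.12, 0.5)
(x₃, y₃) = (1.12, 0.5) − 0.1·(6.48, 2.24) = (0.472, 0.276)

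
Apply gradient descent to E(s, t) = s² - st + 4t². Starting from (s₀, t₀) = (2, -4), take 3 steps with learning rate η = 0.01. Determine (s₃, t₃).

(1.77462, -3.06171)

∇E = (2s - t, -s + 8t)
(s₁, t₁) = (2, -4) − 0.01·(8, -34) = (1.92, -3.66)
(s₂, t₂) = (1.92, -3.66) − 0.01·(7.5, -31.2) = (1.845, -3.348)
(s₃, t₃) = (1.845, -3.348) − 0.01·(7.038, -28.629) = (1.77462, -3.06171)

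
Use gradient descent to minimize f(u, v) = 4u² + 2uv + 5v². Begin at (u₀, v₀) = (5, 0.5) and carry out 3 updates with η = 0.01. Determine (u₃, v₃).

(3.874072, 0.116564)

∇f = (8u + 2v, 2u + 10v)
Step 1: at (5, 0.5), ∇f = (41, 15) → (5, 0.5) − 0.01·(41, 15) = (4.59, 0.35)
Step 2: at (4.59, 0.35), ∇f = (37.42, 12.68) → (4.59, 0.35) − 0.01·(37.42, 12.68) = (4.2158, 0.2232)
Step 3: at (4.2158, 0.2232), ∇f = (34.1728, 10.6636) → (4.2158, 0.2232) − 0.01·(34.1728, 10.6636) = (3.874072, 0.116564)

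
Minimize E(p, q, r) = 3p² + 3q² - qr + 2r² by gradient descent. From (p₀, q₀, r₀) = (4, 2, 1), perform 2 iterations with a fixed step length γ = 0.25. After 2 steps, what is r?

-0.1875

∇E = (6p, 6q - r, -q + 4r)
Step 1: at (4, 2, 1), ∇E = (24, 11, 2) → (4, 2, 1) − 0.25·(24, 11, 2) = (-2, -0.75, 0.5)
Step 2: at (-2, -0.75, 0.5), ∇E = (-12, -5, 2.75) → (-2, -0.75, 0.5) − 0.25·(-12, -5, 2.75) = (1, 0.5, -0.1875)
r = -0.1875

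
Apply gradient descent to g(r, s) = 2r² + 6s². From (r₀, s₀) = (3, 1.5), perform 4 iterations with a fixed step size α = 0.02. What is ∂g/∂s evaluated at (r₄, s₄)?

∇g = (4r, 12s)
(r₁, s₁) = (3, 1.5) − 0.02·(12, 18) = (2.76, 1.14)
(r₂, s₂) = (2.76, 1.14) − 0.02·(11.04, 13.68) = (2.5392, 0.8664)
(r₃, s₃) = (2.5392, 0.8664) − 0.02·(10.1568, 10.3968) = (2.336064, 0.658464)
(r₄, s₄) = (2.336064, 0.658464) − 0.02·(9.344256, 7.901568) = (2.14917888, 0.50043264)
∂g/∂s at (2.14917888, 0.50043264) = 6.00519168

6.00519168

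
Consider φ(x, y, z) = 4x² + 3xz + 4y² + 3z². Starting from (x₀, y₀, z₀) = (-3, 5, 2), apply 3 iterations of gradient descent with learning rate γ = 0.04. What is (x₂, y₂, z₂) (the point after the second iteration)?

(-1.776, 2.312, 1.7024)

∇φ = (8x + 3z, 8y, 3x + 6z)
Step 1: at (-3, 5, 2), ∇φ = (-18, 40, 3) → (-3, 5, 2) − 0.04·(-18, 40, 3) = (-2.28, 3.4, 1.88)
Step 2: at (-2.28, 3.4, 1.88), ∇φ = (-12.6, 27.2, 4.44) → (-2.28, 3.4, 1.88) − 0.04·(-12.6, 27.2, 4.44) = (-1.776, 2.312, 1.7024)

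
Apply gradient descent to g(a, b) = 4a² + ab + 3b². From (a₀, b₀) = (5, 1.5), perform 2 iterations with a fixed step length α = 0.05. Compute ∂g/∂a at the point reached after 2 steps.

14.13375

∇g = (8a + b, a + 6b)
(a₁, b₁) = (5, 1.5) − 0.05·(41.5, 14) = (2.925, 0.8)
(a₂, b₂) = (2.925, 0.8) − 0.05·(24.2, 7.725) = (1.715, 0.41375)
∂g/∂a at (1.715, 0.41375) = 14.13375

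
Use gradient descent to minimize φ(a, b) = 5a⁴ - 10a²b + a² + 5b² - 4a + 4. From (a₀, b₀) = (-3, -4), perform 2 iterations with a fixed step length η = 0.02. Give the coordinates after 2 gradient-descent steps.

(-833.6608, 31.648)

∇φ = (20a³ - 20ab + 2a - 4, -10a² + 10b)
Step 1: at (-3, -4), ∇φ = (-790, -130) → (-3, -4) − 0.02·(-790, -130) = (12.8, -1.4)
Step 2: at (12.8, -1.4), ∇φ = (42323.04, -1652.4) → (12.8, -1.4) − 0.02·(42323.04, -1652.4) = (-833.6608, 31.648)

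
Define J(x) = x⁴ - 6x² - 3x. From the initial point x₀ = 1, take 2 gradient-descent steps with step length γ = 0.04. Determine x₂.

1.77344256

J′(x) = 4x³ - 12x - 3
Step 1: J′(1) = -11; x₁ = 1 − 0.04·(-11) = 1.44
Step 2: J′(1.44) = -8.336064; x₂ = 1.44 − 0.04·(-8.336064) = 1.77344256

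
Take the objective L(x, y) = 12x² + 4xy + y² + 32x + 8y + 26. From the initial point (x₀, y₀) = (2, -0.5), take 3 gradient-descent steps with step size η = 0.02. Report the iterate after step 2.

∇L = (24x + 4y + 32, 4x + 2y + 8)
Step 1: at (2, -0.5), ∇L = (78, 15) → (2, -0.5) − 0.02·(78, 15) = (0.44, -0.8)
Step 2: at (0.44, -0.8), ∇L = (39.36, 8.16) → (0.44, -0.8) − 0.02·(39.36, 8.16) = (-0.3472, -0.9632)

(-0.3472, -0.9632)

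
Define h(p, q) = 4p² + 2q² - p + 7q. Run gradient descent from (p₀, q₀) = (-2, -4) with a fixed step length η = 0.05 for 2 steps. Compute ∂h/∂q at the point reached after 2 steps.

∇h = (8p - 1, 4q + 7)
Step 1: at (-2, -4), ∇h = (-17, -9) → (-2, -4) − 0.05·(-17, -9) = (-1.15, -3.55)
Step 2: at (-1.15, -3.55), ∇h = (-10.2, -7.2) → (-1.15, -3.55) − 0.05·(-10.2, -7.2) = (-0.64, -3.19)
∂h/∂q at (-0.64, -3.19) = -5.76

-5.76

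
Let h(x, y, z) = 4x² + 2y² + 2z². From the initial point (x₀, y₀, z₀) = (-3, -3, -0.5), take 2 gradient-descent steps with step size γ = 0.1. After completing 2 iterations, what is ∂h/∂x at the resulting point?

-0.96

∇h = (8x, 4y, 4z)
Step 1: at (-3, -3, -0.5), ∇h = (-24, -12, -2) → (-3, -3, -0.5) − 0.1·(-24, -12, -2) = (-0.6, -1.8, -0.3)
Step 2: at (-0.6, -1.8, -0.3), ∇h = (-4.8, -7.2, -1.2) → (-0.6, -1.8, -0.3) − 0.1·(-4.8, -7.2, -1.2) = (-0.12, -1.08, -0.18)
∂h/∂x at (-0.12, -1.08, -0.18) = -0.96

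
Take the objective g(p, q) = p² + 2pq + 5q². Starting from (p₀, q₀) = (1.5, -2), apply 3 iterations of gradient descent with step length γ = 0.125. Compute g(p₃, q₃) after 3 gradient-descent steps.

∇g = (2p + 2q, 2p + 10q)
(p₁, q₁) = (1.5, -2) − 0.125·(-1, -17) = (1.625, 0.125)
(p₂, q₂) = (1.625, 0.125) − 0.125·(3.5, 4.5) = (1.1875, -0.4375)
(p₃, q₃) = (1.1875, -0.4375) − 0.125·(1.5, -2) = (1, -0.1875)
g(1, -0.1875) = 0.80078125

0.80078125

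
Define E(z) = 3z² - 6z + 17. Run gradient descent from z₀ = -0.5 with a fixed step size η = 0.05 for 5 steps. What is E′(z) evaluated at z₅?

E′(z) = 6z - 6
Step 1: E′(-0.5) = -9; z₁ = -0.5 − 0.05·(-9) = -0.05
Step 2: E′(-0.05) = -6.3; z₂ = -0.05 − 0.05·(-6.3) = 0.265
Step 3: E′(0.265) = -4.41; z₃ = 0.265 − 0.05·(-4.41) = 0.4855
Step 4: E′(0.4855) = -3.087; z₄ = 0.4855 − 0.05·(-3.087) = 0.63985
Step 5: E′(0.63985) = -2.1609; z₅ = 0.63985 − 0.05·(-2.1609) = 0.747895
E′(z) at (0.747895) = -1.51263

-1.51263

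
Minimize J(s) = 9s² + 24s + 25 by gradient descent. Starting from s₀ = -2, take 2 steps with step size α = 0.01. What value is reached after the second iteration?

J′(s) = 18s + 24
Step 1: J′(-2) = -12; s₁ = -2 − 0.01·(-12) = -1.88
Step 2: J′(-1.88) = -9.84; s₂ = -1.88 − 0.01·(-9.84) = -1.7816

-1.7816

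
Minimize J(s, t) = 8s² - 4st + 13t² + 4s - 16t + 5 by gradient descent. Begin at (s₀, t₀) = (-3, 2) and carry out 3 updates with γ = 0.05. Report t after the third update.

0.476

∇J = (16s - 4t + 4, -4s + 26t - 16)
Step 1: at (-3, 2), ∇J = (-52, 48) → (-3, 2) − 0.05·(-52, 48) = (-0.4, -0.4)
Step 2: at (-0.4, -0.4), ∇J = (-0.8, -24.8) → (-0.4, -0.4) − 0.05·(-0.8, -24.8) = (-0.36, 0.84)
Step 3: at (-0.36, 0.84), ∇J = (-5.12, 7.28) → (-0.36, 0.84) − 0.05·(-5.12, 7.28) = (-0.104, 0.476)
t = 0.476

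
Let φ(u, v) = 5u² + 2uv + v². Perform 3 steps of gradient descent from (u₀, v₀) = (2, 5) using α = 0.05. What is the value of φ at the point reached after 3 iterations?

9.795392

∇φ = (10u + 2v, 2u + 2v)
Step 1: at (2, 5), ∇φ = (30, 14) → (2, 5) − 0.05·(30, 14) = (0.5, 4.3)
Step 2: at (0.5, 4.3), ∇φ = (13.6, 9.6) → (0.5, 4.3) − 0.05·(13.6, 9.6) = (-0.18, 3.82)
Step 3: at (-0.18, 3.82), ∇φ = (5.84, 7.28) → (-0.18, 3.82) − 0.05·(5.84, 7.28) = (-0.472, 3.456)
φ(-0.472, 3.456) = 9.795392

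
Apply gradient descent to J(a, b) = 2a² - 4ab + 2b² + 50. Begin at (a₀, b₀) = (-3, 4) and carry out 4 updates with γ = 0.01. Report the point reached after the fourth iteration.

∇J = (4a - 4b, -4a + 4b)
Step 1: at (-3, 4), ∇J = (-28, 28) → (-3, 4) − 0.01·(-28, 28) = (-2.72, 3.72)
Step 2: at (-2.72, 3.72), ∇J = (-25.76, 25.76) → (-2.72, 3.72) − 0.01·(-25.76, 25.76) = (-2.4624, 3.4624)
Step 3: at (-2.4624, 3.4624), ∇J = (-23.6992, 23.6992) → (-2.4624, 3.4624) − 0.01·(-23.6992, 23.6992) = (-2.225408, 3.225408)
Step 4: at (-2.225408, 3.225408), ∇J = (-21.803264, 21.803264) → (-2.225408, 3.225408) − 0.01·(-21.803264, 21.803264) = (-2.00737536, 3.00737536)

(-2.00737536, 3.00737536)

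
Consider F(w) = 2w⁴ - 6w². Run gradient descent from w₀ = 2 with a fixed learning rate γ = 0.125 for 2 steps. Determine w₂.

19.5

F′(w) = 8w³ - 12w
Step 1: F′(2) = 40; w₁ = 2 − 0.125·40 = -3
Step 2: F′(-3) = -180; w₂ = -3 − 0.125·(-180) = 19.5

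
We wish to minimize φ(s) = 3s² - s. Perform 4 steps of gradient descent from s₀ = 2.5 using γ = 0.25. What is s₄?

0.3125

φ′(s) = 6s - 1
s₁ = 2.5 − 0.25·14 = -1
s₂ = -1 − 0.25·(-7) = 0.75
s₃ = 0.75 − 0.25·3.5 = -0.125
s₄ = -0.125 − 0.25·(-1.75) = 0.3125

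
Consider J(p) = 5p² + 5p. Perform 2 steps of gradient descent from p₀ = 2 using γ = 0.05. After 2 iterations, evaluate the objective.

J′(p) = 10p + 5
Step 1: J′(2) = 25; p₁ = 2 − 0.05·25 = 0.75
Step 2: J′(0.75) = 12.5; p₂ = 0.75 − 0.05·12.5 = 0.125
J(0.125) = 0.703125

0.703125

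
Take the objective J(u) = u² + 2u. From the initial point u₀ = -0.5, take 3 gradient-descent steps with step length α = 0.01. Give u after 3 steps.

-0.529404

J′(u) = 2u + 2
u₁ = -0.5 − 0.01·1 = -0.51
u₂ = -0.51 − 0.01·0.98 = -0.5198
u₃ = -0.5198 − 0.01·0.9604 = -0.529404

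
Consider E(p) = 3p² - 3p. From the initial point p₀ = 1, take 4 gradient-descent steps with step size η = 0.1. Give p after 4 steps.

0.5128

E′(p) = 6p - 3
Step 1: E′(1) = 3; p₁ = 1 − 0.1·3 = 0.7
Step 2: E′(0.7) = 1.2; p₂ = 0.7 − 0.1·1.2 = 0.58
Step 3: E′(0.58) = 0.48; p₃ = 0.58 − 0.1·0.48 = 0.532
Step 4: E′(0.532) = 0.192; p₄ = 0.532 − 0.1·0.192 = 0.5128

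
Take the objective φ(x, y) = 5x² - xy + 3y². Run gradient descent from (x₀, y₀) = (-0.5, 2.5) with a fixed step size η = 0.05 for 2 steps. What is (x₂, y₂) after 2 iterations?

∇φ = (10x - y, -x + 6y)
Step 1: at (-0.5, 2.5), ∇φ = (-7.5, 15.5) → (-0.5, 2.5) − 0.05·(-7.5, 15.5) = (-0.125, 1.725)
Step 2: at (-0.125, 1.725), ∇φ = (-2.975, 10.475) → (-0.125, 1.725) − 0.05·(-2.975, 10.475) = (0.02375, 1.20125)

(0.02375, 1.20125)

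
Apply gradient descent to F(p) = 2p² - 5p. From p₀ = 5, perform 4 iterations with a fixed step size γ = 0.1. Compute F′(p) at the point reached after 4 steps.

F′(p) = 4p - 5
p₁ = 5 − 0.1·15 = 3.5
p₂ = 3.5 − 0.1·9 = 2.6
p₃ = 2.6 − 0.1·5.4 = 2.06
p₄ = 2.06 − 0.1·3.24 = 1.736
F′(p) at (1.736) = 1.944

1.944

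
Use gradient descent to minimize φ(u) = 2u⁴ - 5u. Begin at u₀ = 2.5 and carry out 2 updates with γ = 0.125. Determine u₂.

1941.25

φ′(u) = 8u³ - 5
Step 1: φ′(2.5) = 120; u₁ = 2.5 − 0.125·120 = -12.5
Step 2: φ′(-12.5) = -15630; u₂ = -12.5 − 0.125·(-15630) = 1941.25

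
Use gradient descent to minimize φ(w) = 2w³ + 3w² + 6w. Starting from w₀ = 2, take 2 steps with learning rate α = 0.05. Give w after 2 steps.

φ′(w) = 6w² + 6w + 6
w₁ = 2 − 0.05·42 = -0.1
w₂ = -0.1 − 0.05·5.46 = -0.373

-0.373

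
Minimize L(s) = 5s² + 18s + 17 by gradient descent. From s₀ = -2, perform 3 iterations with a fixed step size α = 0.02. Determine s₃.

-1.9024

L′(s) = 10s + 18
s₁ = -2 − 0.02·(-2) = -1.96
s₂ = -1.96 − 0.02·(-1.6) = -1.928
s₃ = -1.928 − 0.02·(-1.28) = -1.9024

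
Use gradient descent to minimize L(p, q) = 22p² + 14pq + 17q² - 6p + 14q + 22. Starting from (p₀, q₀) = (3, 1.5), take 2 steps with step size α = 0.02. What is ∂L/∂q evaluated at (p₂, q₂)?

1.2352

∇L = (44p + 14q - 6, 14p + 34q + 14)
(p₁, q₁) = (3, 1.5) − 0.02·(147, 107) = (0.06, -0.64)
(p₂, q₂) = (0.06, -0.64) − 0.02·(-12.32, -6.92) = (0.3064, -0.5016)
∂L/∂q at (0.3064, -0.5016) = 1.2352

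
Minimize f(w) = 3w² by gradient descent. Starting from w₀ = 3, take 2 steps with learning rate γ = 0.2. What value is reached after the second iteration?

0.12

f′(w) = 6w
Step 1: f′(3) = 18; w₁ = 3 − 0.2·18 = -0.6
Step 2: f′(-0.6) = -3.6; w₂ = -0.6 − 0.2·(-3.6) = 0.12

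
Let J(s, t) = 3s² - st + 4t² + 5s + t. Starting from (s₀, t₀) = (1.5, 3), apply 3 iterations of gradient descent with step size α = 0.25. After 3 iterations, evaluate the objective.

30.705322265625

∇J = (6s - t + 5, -s + 8t + 1)
Step 1: at (1.5, 3), ∇J = (11, 23.5) → (1.5, 3) − 0.25·(11, 23.5) = (-1.25, -2.875)
Step 2: at (-1.25, -2.875), ∇J = (0.375, -20.75) → (-1.25, -2.875) − 0.25·(0.375, -20.75) = (-1.34375, 2.3125)
Step 3: at (-1.34375, 2.3125), ∇J = (-5.375, 20.84375) → (-1.34375, 2.3125) − 0.25·(-5.375, 20.84375) = (0, -2.8984375)
J(0, -2.8984375) = 30.705322265625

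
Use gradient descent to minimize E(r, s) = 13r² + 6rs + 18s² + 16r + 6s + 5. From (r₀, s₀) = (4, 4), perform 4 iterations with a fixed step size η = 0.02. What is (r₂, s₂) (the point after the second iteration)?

∇E = (26r + 6s + 16, 6r + 36s + 6)
(r₁, s₁) = (4, 4) − 0.02·(144, 174) = (1.12, 0.52)
(r₂, s₂) = (1.12, 0.52) − 0.02·(48.24, 31.44) = (0.1552, -0.1088)

(0.1552, -0.1088)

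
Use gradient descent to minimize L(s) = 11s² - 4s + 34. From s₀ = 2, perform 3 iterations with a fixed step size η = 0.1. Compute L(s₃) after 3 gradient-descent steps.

142.2176

L′(s) = 22s - 4
s₁ = 2 − 0.1·40 = -2
s₂ = -2 − 0.1·(-48) = 2.8
s₃ = 2.8 − 0.1·57.6 = -2.96
L(-2.96) = 142.2176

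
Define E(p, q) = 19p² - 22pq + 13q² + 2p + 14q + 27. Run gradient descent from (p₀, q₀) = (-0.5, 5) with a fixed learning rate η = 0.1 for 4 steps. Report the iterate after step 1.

∇E = (38p - 22q + 2, -22p + 26q + 14)
(p₁, q₁) = (-0.5, 5) − 0.1·(-127, 155) = (12.2, -10.5)

(12.2, -10.5)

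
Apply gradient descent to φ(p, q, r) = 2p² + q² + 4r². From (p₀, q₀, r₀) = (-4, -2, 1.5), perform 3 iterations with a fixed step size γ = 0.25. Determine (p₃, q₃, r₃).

∇φ = (4p, 2q, 8r)
(p₁, q₁, r₁) = (-4, -2, 1.5) − 0.25·(-16, -4, 12) = (0, -1, -1.5)
(p₂, q₂, r₂) = (0, -1, -1.5) − 0.25·(0, -2, -12) = (0, -0.5, 1.5)
(p₃, q₃, r₃) = (0, -0.5, 1.5) − 0.25·(0, -1, 12) = (0, -0.25, -1.5)

(0, -0.25, -1.5)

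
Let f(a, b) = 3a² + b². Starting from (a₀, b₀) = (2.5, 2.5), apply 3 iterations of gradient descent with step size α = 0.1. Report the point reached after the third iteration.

(0.16, 1.28)

∇f = (6a, 2b)
Step 1: at (2.5, 2.5), ∇f = (15, 5) → (2.5, 2.5) − 0.1·(15, 5) = (1, 2)
Step 2: at (1, 2), ∇f = (6, 4) → (1, 2) − 0.1·(6, 4) = (0.4, 1.6)
Step 3: at (0.4, 1.6), ∇f = (2.4, 3.2) → (0.4, 1.6) − 0.1·(2.4, 3.2) = (0.16, 1.28)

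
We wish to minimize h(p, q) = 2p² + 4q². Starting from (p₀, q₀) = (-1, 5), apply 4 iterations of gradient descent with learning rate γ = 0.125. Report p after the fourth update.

∇h = (4p, 8q)
(p₁, q₁) = (-1, 5) − 0.125·(-4, 40) = (-0.5, 0)
(p₂, q₂) = (-0.5, 0) − 0.125·(-2, 0) = (-0.25, 0)
(p₃, q₃) = (-0.25, 0) − 0.125·(-1, 0) = (-0.125, 0)
(p₄, q₄) = (-0.125, 0) − 0.125·(-0.5, 0) = (-0.0625, 0)
p = -0.0625

-0.0625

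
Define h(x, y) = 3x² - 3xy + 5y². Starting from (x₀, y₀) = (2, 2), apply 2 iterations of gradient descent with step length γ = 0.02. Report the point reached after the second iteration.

∇h = (6x - 3y, -3x + 10y)
Step 1: at (2, 2), ∇h = (6, 14) → (2, 2) − 0.02·(6, 14) = (1.88, 1.72)
Step 2: at (1.88, 1.72), ∇h = (6.12, 11.56) → (1.88, 1.72) − 0.02·(6.12, 11.56) = (1.7576, 1.4888)

(1.7576, 1.4888)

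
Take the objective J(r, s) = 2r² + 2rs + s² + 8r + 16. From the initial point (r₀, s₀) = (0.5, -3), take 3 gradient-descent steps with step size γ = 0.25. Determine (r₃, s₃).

(-1.6875, 0.25)

∇J = (4r + 2s + 8, 2r + 2s)
(r₁, s₁) = (0.5, -3) − 0.25·(4, -5) = (-0.5, -1.75)
(r₂, s₂) = (-0.5, -1.75) − 0.25·(2.5, -4.5) = (-1.125, -0.625)
(r₃, s₃) = (-1.125, -0.625) − 0.25·(2.25, -3.5) = (-1.6875, 0.25)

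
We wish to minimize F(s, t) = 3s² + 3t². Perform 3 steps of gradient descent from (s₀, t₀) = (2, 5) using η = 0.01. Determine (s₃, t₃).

∇F = (6s, 6t)
Step 1: at (2, 5), ∇F = (12, 30) → (2, 5) − 0.01·(12, 30) = (1.88, 4.7)
Step 2: at (1.88, 4.7), ∇F = (11.28, 28.2) → (1.88, 4.7) − 0.01·(11.28, 28.2) = (1.7672, 4.418)
Step 3: at (1.7672, 4.418), ∇F = (10.6032, 26.508) → (1.7672, 4.418) − 0.01·(10.6032, 26.508) = (1.661168, 4.15292)

(1.661168, 4.15292)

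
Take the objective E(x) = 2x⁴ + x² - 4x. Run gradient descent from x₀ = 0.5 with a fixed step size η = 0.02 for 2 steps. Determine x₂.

E′(x) = 8x³ + 2x - 4
x₁ = 0.5 − 0.02·(-2) = 0.54
x₂ = 0.54 − 0.02·(-1.660288) = 0.57320576

0.57320576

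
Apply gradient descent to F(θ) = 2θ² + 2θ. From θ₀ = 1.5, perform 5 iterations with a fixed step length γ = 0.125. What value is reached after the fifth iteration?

F′(θ) = 4θ + 2
θ₁ = 1.5 − 0.125·8 = 0.5
θ₂ = 0.5 − 0.125·4 = 0
θ₃ = 0 − 0.125·2 = -0.25
θ₄ = -0.25 − 0.125·1 = -0.375
θ₅ = -0.375 − 0.125·0.5 = -0.4375

-0.4375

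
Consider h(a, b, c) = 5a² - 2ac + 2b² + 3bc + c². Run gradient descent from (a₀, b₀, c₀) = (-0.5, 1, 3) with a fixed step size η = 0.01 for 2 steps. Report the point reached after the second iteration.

∇h = (10a - 2c, 4b + 3c, -2a + 3b + 2c)
Step 1: at (-0.5, 1, 3), ∇h = (-11, 13, 10) → (-0.5, 1, 3) − 0.01·(-11, 13, 10) = (-0.39, 0.87, 2.9)
Step 2: at (-0.39, 0.87, 2.9), ∇h = (-9.7, 12.18, 9.19) → (-0.39, 0.87, 2.9) − 0.01·(-9.7, 12.18, 9.19) = (-0.293, 0.7482, 2.8081)

(-0.293, 0.7482, 2.8081)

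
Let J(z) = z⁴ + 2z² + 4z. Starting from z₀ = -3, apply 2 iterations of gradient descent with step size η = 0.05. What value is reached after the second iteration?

J′(z) = 4z³ + 4z + 4
Step 1: J′(-3) = -116; z₁ = -3 − 0.05·(-116) = 2.8
Step 2: J′(2.8) = 103.008; z₂ = 2.8 − 0.05·103.008 = -2.3504

-2.3504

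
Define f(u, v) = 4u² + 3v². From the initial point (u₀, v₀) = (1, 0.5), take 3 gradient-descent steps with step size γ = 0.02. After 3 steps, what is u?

0.592704

∇f = (8u, 6v)
Step 1: at (1, 0.5), ∇f = (8, 3) → (1, 0.5) − 0.02·(8, 3) = (0.84, 0.44)
Step 2: at (0.84, 0.44), ∇f = (6.72, 2.64) → (0.84, 0.44) − 0.02·(6.72, 2.64) = (0.7056, 0.3872)
Step 3: at (0.7056, 0.3872), ∇f = (5.6448, 2.3232) → (0.7056, 0.3872) − 0.02·(5.6448, 2.3232) = (0.592704, 0.340736)
u = 0.592704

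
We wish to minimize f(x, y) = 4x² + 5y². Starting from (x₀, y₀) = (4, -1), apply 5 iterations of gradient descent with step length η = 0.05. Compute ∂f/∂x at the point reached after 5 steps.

2.48832

∇f = (8x, 10y)
(x₁, y₁) = (4, -1) − 0.05·(32, -10) = (2.4, -0.5)
(x₂, y₂) = (2.4, -0.5) − 0.05·(19.2, -5) = (1.44, -0.25)
(x₃, y₃) = (1.44, -0.25) − 0.05·(11.52, -2.5) = (0.864, -0.125)
(x₄, y₄) = (0.864, -0.125) − 0.05·(6.912, -1.25) = (0.5184, -0.0625)
(x₅, y₅) = (0.5184, -0.0625) − 0.05·(4.1472, -0.625) = (0.31104, -0.03125)
∂f/∂x at (0.31104, -0.03125) = 2.48832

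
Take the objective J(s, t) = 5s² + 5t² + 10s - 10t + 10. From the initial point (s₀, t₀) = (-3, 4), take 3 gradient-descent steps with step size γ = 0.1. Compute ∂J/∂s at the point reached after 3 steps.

0

∇J = (10s + 10, 10t - 10)
(s₁, t₁) = (-3, 4) − 0.1·(-20, 30) = (-1, 1)
(s₂, t₂) = (-1, 1) − 0.1·(0, 0) = (-1, 1)
(s₃, t₃) = (-1, 1) − 0.1·(0, 0) = (-1, 1)
∂J/∂s at (-1, 1) = 0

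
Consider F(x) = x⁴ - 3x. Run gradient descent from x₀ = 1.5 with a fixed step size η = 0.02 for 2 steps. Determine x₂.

F′(x) = 4x³ - 3
Step 1: F′(1.5) = 10.5; x₁ = 1.5 − 0.02·10.5 = 1.29
Step 2: F′(1.29) = 5.586756; x₂ = 1.29 − 0.02·5.586756 = 1.17826488

1.17826488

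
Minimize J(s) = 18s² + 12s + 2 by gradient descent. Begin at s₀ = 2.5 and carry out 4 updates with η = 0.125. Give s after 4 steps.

J′(s) = 36s + 12
Step 1: J′(2.5) = 102; s₁ = 2.5 − 0.125·102 = -10.25
Step 2: J′(-10.25) = -357; s₂ = -10.25 − 0.125·(-357) = 34.375
Step 3: J′(34.375) = 1249.5; s₃ = 34.375 − 0.125·1249.5 = -121.8125
Step 4: J′(-121.8125) = -4373.25; s₄ = -121.8125 − 0.125·(-4373.25) = 424.84375

424.84375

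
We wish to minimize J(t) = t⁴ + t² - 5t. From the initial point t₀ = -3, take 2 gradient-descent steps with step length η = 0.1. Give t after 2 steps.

J′(t) = 4t³ + 2t - 5
Step 1: J′(-3) = -119; t₁ = -3 − 0.1·(-119) = 8.9
Step 2: J′(8.9) = 2832.676; t₂ = 8.9 − 0.1·2832.676 = -274.3676

-274.3676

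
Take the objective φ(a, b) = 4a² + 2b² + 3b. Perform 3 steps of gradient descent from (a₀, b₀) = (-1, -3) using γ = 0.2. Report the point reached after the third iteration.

∇φ = (8a, 4b + 3)
Step 1: at (-1, -3), ∇φ = (-8, -9) → (-1, -3) − 0.2·(-8, -9) = (0.6, -1.2)
Step 2: at (0.6, -1.2), ∇φ = (4.8, -1.8) → (0.6, -1.2) − 0.2·(4.8, -1.8) = (-0.36, -0.84)
Step 3: at (-0.36, -0.84), ∇φ = (-2.88, -0.36) → (-0.36, -0.84) − 0.2·(-2.88, -0.36) = (0.216, -0.768)

(0.216, -0.768)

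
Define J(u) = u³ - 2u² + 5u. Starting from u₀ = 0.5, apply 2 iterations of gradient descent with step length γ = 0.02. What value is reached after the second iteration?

0.3481625

J′(u) = 3u² - 4u + 5
Step 1: J′(0.5) = 3.75; u₁ = 0.5 − 0.02·3.75 = 0.425
Step 2: J′(0.425) = 3.841875; u₂ = 0.425 − 0.02·3.841875 = 0.3481625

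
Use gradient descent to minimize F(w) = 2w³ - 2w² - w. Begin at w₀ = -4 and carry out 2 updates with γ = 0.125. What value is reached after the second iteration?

-266.32421875

F′(w) = 6w² - 4w - 1
Step 1: F′(-4) = 111; w₁ = -4 − 0.125·111 = -17.875
Step 2: F′(-17.875) = 1987.59375; w₂ = -17.875 − 0.125·1987.59375 = -266.32421875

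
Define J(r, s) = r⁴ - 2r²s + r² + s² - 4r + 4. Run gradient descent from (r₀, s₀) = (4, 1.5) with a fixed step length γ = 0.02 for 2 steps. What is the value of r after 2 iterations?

-0.70114816

∇J = (4r³ - 4rs + 2r - 4, -2r² + 2s)
Step 1: at (4, 1.5), ∇J = (236, -29) → (4, 1.5) − 0.02·(236, -29) = (-0.72, 2.08)
Step 2: at (-0.72, 2.08), ∇J = (-0.942592, 3.1232) → (-0.72, 2.08) − 0.02·(-0.942592, 3.1232) = (-0.70114816, 2.017536)
r = -0.70114816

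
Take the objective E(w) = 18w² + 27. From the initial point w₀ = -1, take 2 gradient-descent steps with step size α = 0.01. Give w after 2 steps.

E′(w) = 36w
Step 1: E′(-1) = -36; w₁ = -1 − 0.01·(-36) = -0.64
Step 2: E′(-0.64) = -23.04; w₂ = -0.64 − 0.01·(-23.04) = -0.4096

-0.4096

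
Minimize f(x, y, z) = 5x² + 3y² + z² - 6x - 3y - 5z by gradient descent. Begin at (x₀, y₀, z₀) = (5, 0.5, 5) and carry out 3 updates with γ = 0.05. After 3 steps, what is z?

∇f = (10x - 6, 6y - 3, 2z - 5)
Step 1: at (5, 0.5, 5), ∇f = (44, 0, 5) → (5, 0.5, 5) − 0.05·(44, 0, 5) = (2.8, 0.5, 4.75)
Step 2: at (2.8, 0.5, 4.75), ∇f = (22, 0, 4.5) → (2.8, 0.5, 4.75) − 0.05·(22, 0, 4.5) = (1.7, 0.5, 4.525)
Step 3: at (1.7, 0.5, 4.525), ∇f = (11, 0, 4.05) → (1.7, 0.5, 4.525) − 0.05·(11, 0, 4.05) = (1.15, 0.5, 4.3225)
z = 4.3225

4.3225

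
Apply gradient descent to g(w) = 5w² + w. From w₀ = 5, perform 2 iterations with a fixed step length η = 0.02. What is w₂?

g′(w) = 10w + 1
w₁ = 5 − 0.02·51 = 3.98
w₂ = 3.98 − 0.02·40.8 = 3.164

3.164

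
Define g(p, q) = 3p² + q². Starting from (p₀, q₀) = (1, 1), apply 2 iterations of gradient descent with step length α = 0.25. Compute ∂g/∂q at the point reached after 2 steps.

0.5

∇g = (6p, 2q)
Step 1: at (1, 1), ∇g = (6, 2) → (1, 1) − 0.25·(6, 2) = (-0.5, 0.5)
Step 2: at (-0.5, 0.5), ∇g = (-3, 1) → (-0.5, 0.5) − 0.25·(-3, 1) = (0.25, 0.25)
∂g/∂q at (0.25, 0.25) = 0.5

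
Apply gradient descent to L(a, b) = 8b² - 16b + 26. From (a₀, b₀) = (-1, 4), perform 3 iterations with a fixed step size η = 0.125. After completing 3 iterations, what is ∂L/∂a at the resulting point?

0

∇L = (0, 16b - 16)
Step 1: at (-1, 4), ∇L = (0, 48) → (-1, 4) − 0.125·(0, 48) = (-1, -2)
Step 2: at (-1, -2), ∇L = (0, -48) → (-1, -2) − 0.125·(0, -48) = (-1, 4)
Step 3: at (-1, 4), ∇L = (0, 48) → (-1, 4) − 0.125·(0, 48) = (-1, -2)
∂L/∂a at (-1, -2) = 0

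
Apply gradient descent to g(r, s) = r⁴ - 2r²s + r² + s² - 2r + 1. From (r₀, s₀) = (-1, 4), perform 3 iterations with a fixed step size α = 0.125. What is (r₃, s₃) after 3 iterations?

(-0.921875, 2.640625)

∇g = (4r³ - 4rs + 2r - 2, -2r² + 2s)
Step 1: at (-1, 4), ∇g = (8, 6) → (-1, 4) − 0.125·(8, 6) = (-2, 3.25)
Step 2: at (-2, 3.25), ∇g = (-12, -1.5) → (-2, 3.25) − 0.125·(-12, -1.5) = (-0.5, 3.4375)
Step 3: at (-0.5, 3.4375), ∇g = (3.375, 6.375) → (-0.5, 3.4375) − 0.125·(3.375, 6.375) = (-0.921875, 2.640625)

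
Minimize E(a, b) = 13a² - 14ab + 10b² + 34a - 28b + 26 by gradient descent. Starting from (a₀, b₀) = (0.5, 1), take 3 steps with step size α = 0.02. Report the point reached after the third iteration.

∇E = (26a - 14b + 34, -14a + 20b - 28)
(a₁, b₁) = (0.5, 1) − 0.02·(33, -15) = (-0.16, 1.3)
(a₂, b₂) = (-0.16, 1.3) − 0.02·(11.64, 0.24) = (-0.3928, 1.2952)
(a₃, b₃) = (-0.3928, 1.2952) − 0.02·(5.6544, 3.4032) = (-0.505888, 1.227136)

(-0.505888, 1.227136)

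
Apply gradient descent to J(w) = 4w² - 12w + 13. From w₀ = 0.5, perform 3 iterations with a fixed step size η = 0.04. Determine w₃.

1.185568

J′(w) = 8w - 12
w₁ = 0.5 − 0.04·(-8) = 0.82
w₂ = 0.82 − 0.04·(-5.44) = 1.0376
w₃ = 1.0376 − 0.04·(-3.6992) = 1.185568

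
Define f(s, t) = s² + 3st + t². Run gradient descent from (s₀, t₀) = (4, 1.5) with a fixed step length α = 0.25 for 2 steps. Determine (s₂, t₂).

(2.125, -1.78125)

∇f = (2s + 3t, 3s + 2t)
(s₁, t₁) = (4, 1.5) − 0.25·(12.5, 15) = (0.875, -2.25)
(s₂, t₂) = (0.875, -2.25) − 0.25·(-5, -1.875) = (2.125, -1.78125)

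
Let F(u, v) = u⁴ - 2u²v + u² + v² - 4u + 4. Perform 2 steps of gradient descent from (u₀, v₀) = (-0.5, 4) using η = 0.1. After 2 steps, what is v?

2.7125

∇F = (4u³ - 4uv + 2u - 4, -2u² + 2v)
Step 1: at (-0.5, 4), ∇F = (2.5, 7.5) → (-0.5, 4) − 0.1·(2.5, 7.5) = (-0.75, 3.25)
Step 2: at (-0.75, 3.25), ∇F = (2.5625, 5.375) → (-0.75, 3.25) − 0.1·(2.5625, 5.375) = (-1.00625, 2.7125)
v = 2.7125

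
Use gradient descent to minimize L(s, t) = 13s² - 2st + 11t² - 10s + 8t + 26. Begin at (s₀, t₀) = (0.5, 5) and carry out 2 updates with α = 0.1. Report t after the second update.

∇L = (26s - 2t - 10, -2s + 22t + 8)
(s₁, t₁) = (0.5, 5) − 0.1·(-7, 117) = (1.2, -6.7)
(s₂, t₂) = (1.2, -6.7) − 0.1·(34.6, -141.8) = (-2.26, 7.48)
t = 7.48

7.48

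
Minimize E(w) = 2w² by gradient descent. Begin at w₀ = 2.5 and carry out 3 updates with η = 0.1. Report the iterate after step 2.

0.9

E′(w) = 4w
Step 1: E′(2.5) = 10; w₁ = 2.5 − 0.1·10 = 1.5
Step 2: E′(1.5) = 6; w₂ = 1.5 − 0.1·6 = 0.9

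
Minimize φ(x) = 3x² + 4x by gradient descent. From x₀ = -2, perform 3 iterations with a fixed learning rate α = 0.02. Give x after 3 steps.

φ′(x) = 6x + 4
x₁ = -2 − 0.02·(-8) = -1.84
x₂ = -1.84 − 0.02·(-7.04) = -1.6992
x₃ = -1.6992 − 0.02·(-6.1952) = -1.575296

-1.575296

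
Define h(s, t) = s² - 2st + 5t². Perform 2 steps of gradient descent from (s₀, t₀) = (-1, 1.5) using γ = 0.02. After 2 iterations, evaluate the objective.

6.10538816

∇h = (2s - 2t, -2s + 10t)
(s₁, t₁) = (-1, 1.5) − 0.02·(-5, 17) = (-0.9, 1.16)
(s₂, t₂) = (-0.9, 1.16) − 0.02·(-4.12, 13.4) = (-0.8176, 0.892)
h(-0.8176, 0.892) = 6.10538816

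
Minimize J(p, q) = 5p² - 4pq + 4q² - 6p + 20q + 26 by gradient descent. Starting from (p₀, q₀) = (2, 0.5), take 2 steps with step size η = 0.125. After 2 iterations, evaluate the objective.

0.953125

∇J = (10p - 4q - 6, -4p + 8q + 20)
(p₁, q₁) = (2, 0.5) − 0.125·(12, 16) = (0.5, -1.5)
(p₂, q₂) = (0.5, -1.5) − 0.125·(5, 6) = (-0.125, -2.25)
J(-0.125, -2.25) = 0.953125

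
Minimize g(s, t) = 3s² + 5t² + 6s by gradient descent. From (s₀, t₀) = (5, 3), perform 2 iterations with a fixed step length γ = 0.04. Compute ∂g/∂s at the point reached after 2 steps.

∇g = (6s + 6, 10t)
(s₁, t₁) = (5, 3) − 0.04·(36, 30) = (3.56, 1.8)
(s₂, t₂) = (3.56, 1.8) − 0.04·(27.36, 18) = (2.4656, 1.08)
∂g/∂s at (2.4656, 1.08) = 20.7936

20.7936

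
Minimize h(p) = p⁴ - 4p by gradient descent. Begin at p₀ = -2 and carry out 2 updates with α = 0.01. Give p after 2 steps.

-1.42356224

h′(p) = 4p³ - 4
p₁ = -2 − 0.01·(-36) = -1.64
p₂ = -1.64 − 0.01·(-21.643776) = -1.42356224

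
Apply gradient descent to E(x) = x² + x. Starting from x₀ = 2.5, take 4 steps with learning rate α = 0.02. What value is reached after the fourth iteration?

2.04803968

E′(x) = 2x + 1
Step 1: E′(2.5) = 6; x₁ = 2.5 − 0.02·6 = 2.38
Step 2: E′(2.38) = 5.76; x₂ = 2.38 − 0.02·5.76 = 2.2648
Step 3: E′(2.2648) = 5.5296; x₃ = 2.2648 − 0.02·5.5296 = 2.154208
Step 4: E′(2.154208) = 5.308416; x₄ = 2.154208 − 0.02·5.308416 = 2.04803968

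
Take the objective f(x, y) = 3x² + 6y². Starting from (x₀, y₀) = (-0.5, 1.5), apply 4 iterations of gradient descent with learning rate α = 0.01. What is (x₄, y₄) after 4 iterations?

(-0.39037448, 0.89954304)

∇f = (6x, 12y)
(x₁, y₁) = (-0.5, 1.5) − 0.01·(-3, 18) = (-0.47, 1.32)
(x₂, y₂) = (-0.47, 1.32) − 0.01·(-2.82, 15.84) = (-0.4418, 1.1616)
(x₃, y₃) = (-0.4418, 1.1616) − 0.01·(-2.6508, 13.9392) = (-0.415292, 1.022208)
(x₄, y₄) = (-0.415292, 1.022208) − 0.01·(-2.491752, 12.266496) = (-0.39037448, 0.89954304)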